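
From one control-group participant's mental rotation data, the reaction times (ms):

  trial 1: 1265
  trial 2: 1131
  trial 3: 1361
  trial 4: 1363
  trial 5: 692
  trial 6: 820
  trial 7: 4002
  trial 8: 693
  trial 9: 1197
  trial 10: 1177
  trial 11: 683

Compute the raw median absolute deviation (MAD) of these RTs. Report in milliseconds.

Sorted: 683, 692, 693, 820, 1131, 1177, 1197, 1265, 1361, 1363, 4002 → median = 1177
|x − 1177|: 88, 46, 184, 186, 485, 357, 2825, 484, 20, 0, 494
Sorted deviations: 0, 20, 46, 88, 184, 186, 357, 484, 485, 494, 2825 → MAD = 186

186 ms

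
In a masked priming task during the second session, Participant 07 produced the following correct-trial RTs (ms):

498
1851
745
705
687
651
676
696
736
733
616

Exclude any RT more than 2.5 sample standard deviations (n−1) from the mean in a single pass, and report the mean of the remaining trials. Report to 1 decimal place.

674.3 ms

n = 11, ΣRT = 8594, M = 781.273
Σ(x−M)² = 1307600.18; s = √(1307600.18/10) = 361.608
Cutoffs: 781.273 ± 2.5·361.608 → [-122.7, 1685.3]
Outside: 1851 → excluded.
Retained (n=10): Σ = 6743, mean = 6743/10 = 674.300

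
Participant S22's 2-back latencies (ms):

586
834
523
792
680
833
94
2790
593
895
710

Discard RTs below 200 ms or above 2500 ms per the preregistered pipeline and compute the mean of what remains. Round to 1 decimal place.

716.2 ms

Excluded: 94, 2790
Retained (n=9): Σ = 6446
Mean = 6446/9 = 716.2222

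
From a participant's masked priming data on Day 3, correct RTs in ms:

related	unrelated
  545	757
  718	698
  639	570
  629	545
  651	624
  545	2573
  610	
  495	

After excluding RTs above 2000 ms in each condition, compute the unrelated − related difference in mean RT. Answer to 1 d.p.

unrelated: exclude 2573
M(related) = 4832/8 = 604.000
M(unrelated) = 3194/5 = 638.800
Difference = 638.800 − 604.000 = 34.800 ms

34.8 ms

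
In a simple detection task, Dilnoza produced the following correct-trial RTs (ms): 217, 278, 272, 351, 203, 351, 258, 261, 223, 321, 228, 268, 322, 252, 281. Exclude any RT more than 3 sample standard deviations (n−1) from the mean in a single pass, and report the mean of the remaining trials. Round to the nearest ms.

n = 15, ΣRT = 4086, M = 272.400
Σ(x−M)² = 30353.60; s = √(30353.60/14) = 46.563
Cutoffs: 272.400 ± 3·46.563 → [132.7, 412.1]
No RTs fall outside the cutoffs; all 15 retained. Mean = 4086/15 = 272.400

272 ms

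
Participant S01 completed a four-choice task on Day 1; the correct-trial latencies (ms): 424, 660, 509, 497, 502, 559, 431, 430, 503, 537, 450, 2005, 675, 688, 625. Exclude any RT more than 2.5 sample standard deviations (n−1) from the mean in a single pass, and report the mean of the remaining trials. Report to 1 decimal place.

535.0 ms

n = 15, ΣRT = 9495, M = 633.000
Σ(x−M)² = 2129774.00; s = √(2129774.00/14) = 390.034
Cutoffs: 633.000 ± 2.5·390.034 → [-342.1, 1608.1]
Outside: 2005 → excluded.
Retained (n=14): Σ = 7490, mean = 7490/14 = 535.000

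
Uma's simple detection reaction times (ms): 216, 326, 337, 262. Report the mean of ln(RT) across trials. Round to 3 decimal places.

5.638

ln(RT): 5.3753, 5.7869, 5.8201, 5.5683
Σ ln(RT) = 22.5506
Mean = 22.5506/4 = 5.63765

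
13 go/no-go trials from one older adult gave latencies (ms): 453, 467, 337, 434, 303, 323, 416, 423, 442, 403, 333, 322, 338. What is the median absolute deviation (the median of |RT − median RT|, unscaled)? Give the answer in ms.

64 ms

Sorted: 303, 322, 323, 333, 337, 338, 403, 416, 423, 434, 442, 453, 467 → median = 403
|x − 403|: 50, 64, 66, 31, 100, 80, 13, 20, 39, 0, 70, 81, 65
Sorted deviations: 0, 13, 20, 31, 39, 50, 64, 65, 66, 70, 80, 81, 100 → MAD = 64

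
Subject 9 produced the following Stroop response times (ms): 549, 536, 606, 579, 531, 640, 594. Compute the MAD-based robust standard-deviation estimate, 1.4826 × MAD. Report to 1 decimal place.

44.5 ms

Sorted: 531, 536, 549, 579, 594, 606, 640 → median = 579
|x − 579| sorted: 0, 15, 27, 30, 43, 48, 61 → MAD = 30
Robust SD ≈ 1.4826 × 30 = 44.478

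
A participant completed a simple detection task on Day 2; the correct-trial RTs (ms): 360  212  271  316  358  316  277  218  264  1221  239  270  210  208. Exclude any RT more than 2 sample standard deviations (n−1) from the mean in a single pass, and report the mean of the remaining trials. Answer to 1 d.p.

270.7 ms

n = 14, ΣRT = 4740, M = 338.571
Σ(x−M)² = 873207.43; s = √(873207.43/13) = 259.171
Cutoffs: 338.571 ± 2·259.171 → [-179.8, 856.9]
Outside: 1221 → excluded.
Retained (n=13): Σ = 3519, mean = 3519/13 = 270.692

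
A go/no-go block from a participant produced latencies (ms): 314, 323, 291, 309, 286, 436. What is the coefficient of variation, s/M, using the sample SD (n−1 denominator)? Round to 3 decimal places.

n = 6, Σ = 1959, M = 326.5000
Σ(x−M)² = 15365.500; s = √(15365.500/5) = 55.4355
CV = 55.4355 / 326.5000 = 0.16979

0.170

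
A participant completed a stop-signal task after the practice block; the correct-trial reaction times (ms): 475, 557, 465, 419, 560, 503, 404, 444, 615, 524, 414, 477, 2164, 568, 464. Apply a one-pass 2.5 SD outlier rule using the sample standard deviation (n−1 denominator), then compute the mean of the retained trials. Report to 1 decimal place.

492.1 ms

n = 15, ΣRT = 9053, M = 603.533
Σ(x−M)² = 2663375.73; s = √(2663375.73/14) = 436.166
Cutoffs: 603.533 ± 2.5·436.166 → [-486.9, 1693.9]
Outside: 2164 → excluded.
Retained (n=14): Σ = 6889, mean = 6889/14 = 492.071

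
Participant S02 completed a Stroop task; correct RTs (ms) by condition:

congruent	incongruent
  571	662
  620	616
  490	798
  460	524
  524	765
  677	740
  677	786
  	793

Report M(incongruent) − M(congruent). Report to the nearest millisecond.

M(congruent) = 4019/7 = 574.143
M(incongruent) = 5684/8 = 710.500
Difference = 710.500 − 574.143 = 136.357 ms

136 ms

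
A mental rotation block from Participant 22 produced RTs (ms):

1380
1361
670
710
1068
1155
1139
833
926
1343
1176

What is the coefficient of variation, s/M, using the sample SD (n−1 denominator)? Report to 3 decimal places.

n = 11, Σ = 11761, M = 1069.1818
Σ(x−M)² = 645033.636; s = √(645033.636/10) = 253.9751
CV = 253.9751 / 1069.1818 = 0.23754

0.238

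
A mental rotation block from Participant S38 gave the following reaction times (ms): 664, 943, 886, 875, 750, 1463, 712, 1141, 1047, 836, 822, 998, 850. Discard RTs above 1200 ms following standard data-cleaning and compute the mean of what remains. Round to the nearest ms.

Excluded: 1463
Retained (n=12): Σ = 10524
Mean = 10524/12 = 877.0000

877 ms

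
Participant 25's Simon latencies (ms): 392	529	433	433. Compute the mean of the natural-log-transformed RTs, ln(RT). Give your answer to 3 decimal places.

ln(RT): 5.9713, 6.2710, 6.0707, 6.0707
Σ ln(RT) = 24.3837
Mean = 24.3837/4 = 6.09593

6.096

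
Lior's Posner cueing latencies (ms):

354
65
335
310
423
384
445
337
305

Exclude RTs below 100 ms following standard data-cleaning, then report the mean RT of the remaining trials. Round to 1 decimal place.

361.6 ms

Excluded: 65
Retained (n=8): Σ = 2893
Mean = 2893/8 = 361.6250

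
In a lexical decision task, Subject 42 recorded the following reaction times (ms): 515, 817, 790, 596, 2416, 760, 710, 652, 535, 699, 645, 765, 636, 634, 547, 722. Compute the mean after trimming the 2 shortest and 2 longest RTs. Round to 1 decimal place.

679.7 ms

Sorted: 515, 535, 547, 596, 634, 636, 645, 652, 699, 710, 722, 760, 765, 790, 817, 2416
Drop lowest 2 (515, 535) and highest 2 (817, 2416)
Remaining (n=12): Σ = 8156, mean = 8156/12 = 679.667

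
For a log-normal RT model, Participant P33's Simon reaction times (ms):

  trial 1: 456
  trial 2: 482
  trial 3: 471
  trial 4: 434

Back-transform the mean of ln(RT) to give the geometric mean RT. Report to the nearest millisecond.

460 ms

ln(RT): 6.1225, 6.1779, 6.1549, 6.0730
Mean ln(RT) = 24.5283/4 = 6.13208
Geometric mean = exp(6.13208) = 460.40 ms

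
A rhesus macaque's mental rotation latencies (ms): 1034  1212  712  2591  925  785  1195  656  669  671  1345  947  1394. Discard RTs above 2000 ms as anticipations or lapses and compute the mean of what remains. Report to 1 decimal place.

Excluded: 2591
Retained (n=12): Σ = 11545
Mean = 11545/12 = 962.0833

962.1 ms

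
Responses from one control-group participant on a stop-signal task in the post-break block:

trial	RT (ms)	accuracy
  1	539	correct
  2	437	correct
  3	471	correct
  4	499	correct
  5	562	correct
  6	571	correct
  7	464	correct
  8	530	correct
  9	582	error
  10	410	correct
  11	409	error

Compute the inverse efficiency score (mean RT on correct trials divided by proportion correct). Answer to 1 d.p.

608.8 ms

Correct trials (n=9): 539, 437, 471, 499, 562, 571, 464, 530, 410
Mean correct RT = 4483/9 = 498.1111 ms
Proportion correct = 9/11
IES = 498.1111 / (9/11) = 608.802 ms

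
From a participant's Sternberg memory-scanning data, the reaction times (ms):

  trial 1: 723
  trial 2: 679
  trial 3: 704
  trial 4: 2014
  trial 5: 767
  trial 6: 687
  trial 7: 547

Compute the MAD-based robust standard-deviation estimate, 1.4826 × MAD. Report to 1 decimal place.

Sorted: 547, 679, 687, 704, 723, 767, 2014 → median = 704
|x − 704| sorted: 0, 17, 19, 25, 63, 157, 1310 → MAD = 25
Robust SD ≈ 1.4826 × 25 = 37.065

37.1 ms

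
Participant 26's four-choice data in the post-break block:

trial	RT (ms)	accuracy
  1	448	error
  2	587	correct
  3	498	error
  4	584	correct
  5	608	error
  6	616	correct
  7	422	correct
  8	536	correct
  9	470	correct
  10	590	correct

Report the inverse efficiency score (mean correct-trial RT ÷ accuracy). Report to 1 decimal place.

Correct trials (n=7): 587, 584, 616, 422, 536, 470, 590
Mean correct RT = 3805/7 = 543.5714 ms
Proportion correct = 7/10
IES = 543.5714 / (7/10) = 776.531 ms

776.5 ms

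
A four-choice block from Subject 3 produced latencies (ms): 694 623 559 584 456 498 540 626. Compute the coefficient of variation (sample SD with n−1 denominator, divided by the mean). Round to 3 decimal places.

0.133

n = 8, Σ = 4580, M = 572.5000
Σ(x−M)² = 40668.000; s = √(40668.000/7) = 76.2215
CV = 76.2215 / 572.5000 = 0.13314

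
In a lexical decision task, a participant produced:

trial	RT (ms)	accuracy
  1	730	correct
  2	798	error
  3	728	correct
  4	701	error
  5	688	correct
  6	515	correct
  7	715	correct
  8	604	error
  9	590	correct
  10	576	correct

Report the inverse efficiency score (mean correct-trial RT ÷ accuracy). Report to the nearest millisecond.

Correct trials (n=7): 730, 728, 688, 515, 715, 590, 576
Mean correct RT = 4542/7 = 648.8571 ms
Proportion correct = 7/10
IES = 648.8571 / (7/10) = 926.939 ms

927 ms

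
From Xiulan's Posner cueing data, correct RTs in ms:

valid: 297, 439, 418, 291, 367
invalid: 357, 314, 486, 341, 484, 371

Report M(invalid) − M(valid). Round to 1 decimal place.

M(valid) = 1812/5 = 362.400
M(invalid) = 2353/6 = 392.167
Difference = 392.167 − 362.400 = 29.767 ms

29.8 ms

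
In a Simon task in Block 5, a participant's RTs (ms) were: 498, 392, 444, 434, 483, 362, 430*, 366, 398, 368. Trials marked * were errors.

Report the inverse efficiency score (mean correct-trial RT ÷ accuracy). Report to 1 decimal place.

462.3 ms

Correct trials (n=9): 498, 392, 444, 434, 483, 362, 366, 398, 368
Mean correct RT = 3745/9 = 416.1111 ms
Proportion correct = 9/10
IES = 416.1111 / (9/10) = 462.346 ms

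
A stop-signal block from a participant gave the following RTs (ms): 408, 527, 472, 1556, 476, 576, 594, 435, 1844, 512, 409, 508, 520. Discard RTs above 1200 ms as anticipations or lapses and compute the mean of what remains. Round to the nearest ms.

494 ms

Excluded: 1556, 1844
Retained (n=11): Σ = 5437
Mean = 5437/11 = 494.2727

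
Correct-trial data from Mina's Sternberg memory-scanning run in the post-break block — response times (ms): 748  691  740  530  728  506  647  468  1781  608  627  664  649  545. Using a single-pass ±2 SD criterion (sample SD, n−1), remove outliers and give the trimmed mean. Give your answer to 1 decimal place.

627.0 ms

n = 14, ΣRT = 9932, M = 709.429
Σ(x−M)² = 1336969.43; s = √(1336969.43/13) = 320.693
Cutoffs: 709.429 ± 2·320.693 → [68.0, 1350.8]
Outside: 1781 → excluded.
Retained (n=13): Σ = 8151, mean = 8151/13 = 627.000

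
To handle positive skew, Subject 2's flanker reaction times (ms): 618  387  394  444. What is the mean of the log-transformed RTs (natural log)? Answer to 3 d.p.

6.114

ln(RT): 6.4265, 5.9584, 5.9764, 6.0958
Σ ln(RT) = 24.4571
Mean = 24.4571/4 = 6.11427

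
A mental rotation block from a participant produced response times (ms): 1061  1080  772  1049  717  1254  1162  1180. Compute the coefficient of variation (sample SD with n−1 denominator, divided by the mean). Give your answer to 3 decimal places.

0.186

n = 8, Σ = 8275, M = 1034.3750
Σ(x−M)² = 258301.875; s = √(258301.875/7) = 192.0944
CV = 192.0944 / 1034.3750 = 0.18571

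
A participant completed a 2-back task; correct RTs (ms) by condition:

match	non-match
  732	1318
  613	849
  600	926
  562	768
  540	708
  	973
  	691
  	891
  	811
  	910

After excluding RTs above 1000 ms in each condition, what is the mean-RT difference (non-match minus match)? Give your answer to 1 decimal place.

non-match: exclude 1318
M(match) = 3047/5 = 609.400
M(non-match) = 7527/9 = 836.333
Difference = 836.333 − 609.400 = 226.933 ms

226.9 ms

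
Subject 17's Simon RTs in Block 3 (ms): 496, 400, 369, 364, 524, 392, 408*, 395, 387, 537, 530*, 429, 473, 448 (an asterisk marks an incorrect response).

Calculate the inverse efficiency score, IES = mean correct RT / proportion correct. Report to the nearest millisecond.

507 ms

Correct trials (n=12): 496, 400, 369, 364, 524, 392, 395, 387, 537, 429, 473, 448
Mean correct RT = 5214/12 = 434.5000 ms
Proportion correct = 12/14
IES = 434.5000 / (12/14) = 506.917 ms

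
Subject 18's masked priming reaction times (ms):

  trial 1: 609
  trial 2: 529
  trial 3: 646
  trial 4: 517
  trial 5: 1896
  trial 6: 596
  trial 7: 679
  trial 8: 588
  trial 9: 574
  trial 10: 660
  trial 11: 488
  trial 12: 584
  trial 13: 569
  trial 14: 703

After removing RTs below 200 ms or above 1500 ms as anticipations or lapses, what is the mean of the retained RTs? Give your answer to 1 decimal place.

595.5 ms

Excluded: 1896
Retained (n=13): Σ = 7742
Mean = 7742/13 = 595.5385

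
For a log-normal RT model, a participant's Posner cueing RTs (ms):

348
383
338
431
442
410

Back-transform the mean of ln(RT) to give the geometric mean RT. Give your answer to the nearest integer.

ln(RT): 5.8522, 5.9480, 5.8230, 6.0661, 6.0913, 6.0162
Mean ln(RT) = 35.7969/6 = 5.96614
Geometric mean = exp(5.96614) = 390.00 ms

390 ms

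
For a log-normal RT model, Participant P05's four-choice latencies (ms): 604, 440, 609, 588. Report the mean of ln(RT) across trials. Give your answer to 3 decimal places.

ln(RT): 6.4036, 6.0868, 6.4118, 6.3767
Σ ln(RT) = 25.2789
Mean = 25.2789/4 = 6.31972

6.320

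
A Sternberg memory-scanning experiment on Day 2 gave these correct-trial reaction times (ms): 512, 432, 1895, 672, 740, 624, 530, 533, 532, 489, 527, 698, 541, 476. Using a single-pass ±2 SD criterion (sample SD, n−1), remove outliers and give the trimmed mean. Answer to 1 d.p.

n = 14, ΣRT = 9201, M = 657.214
Σ(x−M)² = 1752648.36; s = √(1752648.36/13) = 367.177
Cutoffs: 657.214 ± 2·367.177 → [-77.1, 1391.6]
Outside: 1895 → excluded.
Retained (n=13): Σ = 7306, mean = 7306/13 = 562.000

562.0 ms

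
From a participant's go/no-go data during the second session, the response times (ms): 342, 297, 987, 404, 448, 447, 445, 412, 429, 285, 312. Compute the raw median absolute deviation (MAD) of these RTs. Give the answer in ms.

Sorted: 285, 297, 312, 342, 404, 412, 429, 445, 447, 448, 987 → median = 412
|x − 412|: 70, 115, 575, 8, 36, 35, 33, 0, 17, 127, 100
Sorted deviations: 0, 8, 17, 33, 35, 36, 70, 100, 115, 127, 575 → MAD = 36

36 ms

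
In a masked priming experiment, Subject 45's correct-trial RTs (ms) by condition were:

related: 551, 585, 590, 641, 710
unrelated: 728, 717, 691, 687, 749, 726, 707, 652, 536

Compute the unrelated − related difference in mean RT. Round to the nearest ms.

73 ms

M(related) = 3077/5 = 615.400
M(unrelated) = 6193/9 = 688.111
Difference = 688.111 − 615.400 = 72.711 ms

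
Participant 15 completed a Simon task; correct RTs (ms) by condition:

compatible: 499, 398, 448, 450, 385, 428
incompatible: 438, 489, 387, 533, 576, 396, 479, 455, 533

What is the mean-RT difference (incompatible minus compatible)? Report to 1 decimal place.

M(compatible) = 2608/6 = 434.667
M(incompatible) = 4286/9 = 476.222
Difference = 476.222 − 434.667 = 41.556 ms

41.6 ms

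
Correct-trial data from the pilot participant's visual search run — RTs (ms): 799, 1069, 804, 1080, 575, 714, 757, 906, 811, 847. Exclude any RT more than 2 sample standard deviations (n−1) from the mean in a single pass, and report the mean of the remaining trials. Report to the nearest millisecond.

n = 10, ΣRT = 8362, M = 836.200
Σ(x−M)² = 211109.60; s = √(211109.60/9) = 153.156
Cutoffs: 836.200 ± 2·153.156 → [529.9, 1142.5]
No RTs fall outside the cutoffs; all 10 retained. Mean = 8362/10 = 836.200

836 ms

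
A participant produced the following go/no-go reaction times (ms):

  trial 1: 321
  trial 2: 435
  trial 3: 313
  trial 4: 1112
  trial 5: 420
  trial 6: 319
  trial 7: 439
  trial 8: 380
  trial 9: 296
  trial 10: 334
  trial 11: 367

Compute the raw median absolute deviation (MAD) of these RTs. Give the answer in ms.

53 ms

Sorted: 296, 313, 319, 321, 334, 367, 380, 420, 435, 439, 1112 → median = 367
|x − 367|: 46, 68, 54, 745, 53, 48, 72, 13, 71, 33, 0
Sorted deviations: 0, 13, 33, 46, 48, 53, 54, 68, 71, 72, 745 → MAD = 53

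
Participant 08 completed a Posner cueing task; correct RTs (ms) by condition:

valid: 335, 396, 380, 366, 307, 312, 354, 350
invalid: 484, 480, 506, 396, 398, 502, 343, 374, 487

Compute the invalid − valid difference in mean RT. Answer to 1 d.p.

M(valid) = 2800/8 = 350.000
M(invalid) = 3970/9 = 441.111
Difference = 441.111 − 350.000 = 91.111 ms

91.1 ms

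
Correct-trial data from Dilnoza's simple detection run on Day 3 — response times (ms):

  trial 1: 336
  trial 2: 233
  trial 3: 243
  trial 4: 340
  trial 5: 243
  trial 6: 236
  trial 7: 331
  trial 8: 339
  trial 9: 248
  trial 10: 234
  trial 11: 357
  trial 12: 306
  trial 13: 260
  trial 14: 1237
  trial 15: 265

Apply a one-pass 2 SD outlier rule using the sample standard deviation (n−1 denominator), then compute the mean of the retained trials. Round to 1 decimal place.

283.6 ms

n = 15, ΣRT = 5208, M = 347.200
Σ(x−M)² = 878182.40; s = √(878182.40/14) = 250.454
Cutoffs: 347.200 ± 2·250.454 → [-153.7, 848.1]
Outside: 1237 → excluded.
Retained (n=14): Σ = 3971, mean = 3971/14 = 283.643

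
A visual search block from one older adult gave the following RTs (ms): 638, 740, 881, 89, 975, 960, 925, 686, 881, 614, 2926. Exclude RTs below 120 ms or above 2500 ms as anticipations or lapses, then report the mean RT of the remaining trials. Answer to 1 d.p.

811.1 ms

Excluded: 89, 2926
Retained (n=9): Σ = 7300
Mean = 7300/9 = 811.1111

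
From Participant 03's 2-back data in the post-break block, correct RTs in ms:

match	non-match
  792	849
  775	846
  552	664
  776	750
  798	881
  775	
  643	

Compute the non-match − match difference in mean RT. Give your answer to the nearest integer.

M(match) = 5111/7 = 730.143
M(non-match) = 3990/5 = 798.000
Difference = 798.000 − 730.143 = 67.857 ms

68 ms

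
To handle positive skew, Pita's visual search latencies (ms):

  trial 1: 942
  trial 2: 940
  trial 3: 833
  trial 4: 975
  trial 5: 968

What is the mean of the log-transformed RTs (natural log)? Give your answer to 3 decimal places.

ln(RT): 6.8480, 6.8459, 6.7250, 6.8824, 6.8752
Σ ln(RT) = 34.1766
Mean = 34.1766/5 = 6.83532

6.835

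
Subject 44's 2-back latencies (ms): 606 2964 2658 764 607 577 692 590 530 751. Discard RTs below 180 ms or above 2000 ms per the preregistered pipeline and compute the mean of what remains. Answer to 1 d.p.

639.6 ms

Excluded: 2658, 2964
Retained (n=8): Σ = 5117
Mean = 5117/8 = 639.6250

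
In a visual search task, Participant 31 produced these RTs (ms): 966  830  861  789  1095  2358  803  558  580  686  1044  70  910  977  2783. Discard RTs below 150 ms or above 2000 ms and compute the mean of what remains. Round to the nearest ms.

Excluded: 70, 2358, 2783
Retained (n=12): Σ = 10099
Mean = 10099/12 = 841.5833

842 ms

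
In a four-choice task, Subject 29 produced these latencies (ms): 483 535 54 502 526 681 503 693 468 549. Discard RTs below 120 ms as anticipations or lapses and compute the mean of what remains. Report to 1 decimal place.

Excluded: 54
Retained (n=9): Σ = 4940
Mean = 4940/9 = 548.8889

548.9 ms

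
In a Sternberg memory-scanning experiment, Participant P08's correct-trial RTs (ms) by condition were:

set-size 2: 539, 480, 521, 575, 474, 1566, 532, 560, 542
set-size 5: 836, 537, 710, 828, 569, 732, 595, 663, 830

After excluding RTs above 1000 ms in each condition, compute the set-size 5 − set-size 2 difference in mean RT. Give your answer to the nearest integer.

172 ms

set-size 2: exclude 1566
M(set-size 2) = 4223/8 = 527.875
M(set-size 5) = 6300/9 = 700.000
Difference = 700.000 − 527.875 = 172.125 ms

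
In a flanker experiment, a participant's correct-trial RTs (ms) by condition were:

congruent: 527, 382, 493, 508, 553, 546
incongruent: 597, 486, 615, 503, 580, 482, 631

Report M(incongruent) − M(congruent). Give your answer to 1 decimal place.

54.8 ms

M(congruent) = 3009/6 = 501.500
M(incongruent) = 3894/7 = 556.286
Difference = 556.286 − 501.500 = 54.786 ms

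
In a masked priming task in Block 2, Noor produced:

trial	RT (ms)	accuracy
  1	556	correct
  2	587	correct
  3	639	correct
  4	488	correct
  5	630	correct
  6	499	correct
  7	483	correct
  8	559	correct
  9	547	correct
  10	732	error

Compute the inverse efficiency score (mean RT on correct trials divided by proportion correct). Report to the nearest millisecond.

616 ms

Correct trials (n=9): 556, 587, 639, 488, 630, 499, 483, 559, 547
Mean correct RT = 4988/9 = 554.2222 ms
Proportion correct = 9/10
IES = 554.2222 / (9/10) = 615.802 ms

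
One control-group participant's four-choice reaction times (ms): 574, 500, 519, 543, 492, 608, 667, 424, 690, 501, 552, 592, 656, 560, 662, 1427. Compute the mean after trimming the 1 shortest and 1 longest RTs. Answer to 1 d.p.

579.7 ms

Sorted: 424, 492, 500, 501, 519, 543, 552, 560, 574, 592, 608, 656, 662, 667, 690, 1427
Drop lowest 1 (424) and highest 1 (1427)
Remaining (n=14): Σ = 8116, mean = 8116/14 = 579.714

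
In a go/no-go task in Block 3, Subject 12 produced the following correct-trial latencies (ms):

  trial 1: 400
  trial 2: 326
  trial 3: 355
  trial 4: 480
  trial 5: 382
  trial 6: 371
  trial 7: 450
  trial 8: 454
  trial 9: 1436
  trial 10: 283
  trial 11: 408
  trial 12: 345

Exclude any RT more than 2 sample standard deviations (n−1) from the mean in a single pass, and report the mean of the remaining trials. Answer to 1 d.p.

n = 12, ΣRT = 5690, M = 474.167
Σ(x−M)² = 1044547.67; s = √(1044547.67/11) = 308.154
Cutoffs: 474.167 ± 2·308.154 → [-142.1, 1090.5]
Outside: 1436 → excluded.
Retained (n=11): Σ = 4254, mean = 4254/11 = 386.727

386.7 ms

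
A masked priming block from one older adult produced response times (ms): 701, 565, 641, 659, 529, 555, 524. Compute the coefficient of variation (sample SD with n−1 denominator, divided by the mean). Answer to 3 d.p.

0.117

n = 7, Σ = 4174, M = 596.2857
Σ(x−M)² = 29333.429; s = √(29333.429/6) = 69.9207
CV = 69.9207 / 596.2857 = 0.11726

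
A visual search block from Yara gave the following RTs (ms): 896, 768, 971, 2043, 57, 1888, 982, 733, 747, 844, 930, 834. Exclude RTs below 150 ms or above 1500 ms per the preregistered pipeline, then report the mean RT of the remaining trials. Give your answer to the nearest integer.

Excluded: 57, 1888, 2043
Retained (n=9): Σ = 7705
Mean = 7705/9 = 856.1111

856 ms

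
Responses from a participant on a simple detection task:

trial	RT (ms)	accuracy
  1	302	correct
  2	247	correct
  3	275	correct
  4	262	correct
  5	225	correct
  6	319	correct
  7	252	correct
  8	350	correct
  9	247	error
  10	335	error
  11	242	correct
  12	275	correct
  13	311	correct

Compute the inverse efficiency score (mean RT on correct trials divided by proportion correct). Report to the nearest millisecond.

Correct trials (n=11): 302, 247, 275, 262, 225, 319, 252, 350, 242, 275, 311
Mean correct RT = 3060/11 = 278.1818 ms
Proportion correct = 11/13
IES = 278.1818 / (11/13) = 328.760 ms

329 ms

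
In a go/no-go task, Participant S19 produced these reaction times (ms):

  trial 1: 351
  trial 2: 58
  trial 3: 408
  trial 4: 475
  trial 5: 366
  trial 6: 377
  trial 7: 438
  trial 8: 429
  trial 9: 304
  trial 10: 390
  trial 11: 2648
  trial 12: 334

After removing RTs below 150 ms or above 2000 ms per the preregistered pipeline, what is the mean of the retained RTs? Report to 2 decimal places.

Excluded: 58, 2648
Retained (n=10): Σ = 3872
Mean = 3872/10 = 387.2000

387.20 ms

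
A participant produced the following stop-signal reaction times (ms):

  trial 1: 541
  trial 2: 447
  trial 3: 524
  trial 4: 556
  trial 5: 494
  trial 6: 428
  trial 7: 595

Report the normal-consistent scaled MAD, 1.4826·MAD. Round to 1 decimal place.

47.4 ms

Sorted: 428, 447, 494, 524, 541, 556, 595 → median = 524
|x − 524| sorted: 0, 17, 30, 32, 71, 77, 96 → MAD = 32
Robust SD ≈ 1.4826 × 32 = 47.443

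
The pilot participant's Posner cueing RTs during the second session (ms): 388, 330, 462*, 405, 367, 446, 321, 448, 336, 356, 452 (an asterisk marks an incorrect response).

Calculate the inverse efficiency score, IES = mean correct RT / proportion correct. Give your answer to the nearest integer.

Correct trials (n=10): 388, 330, 405, 367, 446, 321, 448, 336, 356, 452
Mean correct RT = 3849/10 = 384.9000 ms
Proportion correct = 10/11
IES = 384.9000 / (10/11) = 423.390 ms

423 ms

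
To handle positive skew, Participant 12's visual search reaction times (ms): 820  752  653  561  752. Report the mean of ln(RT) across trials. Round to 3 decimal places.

6.553

ln(RT): 6.7093, 6.6227, 6.4816, 6.3297, 6.6227
Σ ln(RT) = 32.7661
Mean = 32.7661/5 = 6.55322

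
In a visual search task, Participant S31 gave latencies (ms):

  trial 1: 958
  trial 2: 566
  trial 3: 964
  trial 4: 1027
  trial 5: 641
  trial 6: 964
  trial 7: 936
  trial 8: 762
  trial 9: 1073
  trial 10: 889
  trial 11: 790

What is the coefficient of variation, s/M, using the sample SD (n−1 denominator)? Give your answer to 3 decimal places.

n = 11, Σ = 9570, M = 870.0000
Σ(x−M)² = 258912.000; s = √(258912.000/10) = 160.9074
CV = 160.9074 / 870.0000 = 0.18495

0.185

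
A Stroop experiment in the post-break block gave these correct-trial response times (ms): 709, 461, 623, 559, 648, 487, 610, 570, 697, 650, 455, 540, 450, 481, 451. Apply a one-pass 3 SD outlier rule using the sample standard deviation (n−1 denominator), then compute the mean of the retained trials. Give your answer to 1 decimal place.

n = 15, ΣRT = 8391, M = 559.400
Σ(x−M)² = 120155.60; s = √(120155.60/14) = 92.642
Cutoffs: 559.400 ± 3·92.642 → [281.5, 837.3]
No RTs fall outside the cutoffs; all 15 retained. Mean = 8391/15 = 559.400

559.4 ms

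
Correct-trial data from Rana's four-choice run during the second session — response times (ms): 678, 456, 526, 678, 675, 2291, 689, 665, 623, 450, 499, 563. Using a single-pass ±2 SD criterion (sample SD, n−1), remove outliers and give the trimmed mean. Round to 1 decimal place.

n = 12, ΣRT = 8793, M = 732.750
Σ(x−M)² = 2738760.25; s = √(2738760.25/11) = 498.977
Cutoffs: 732.750 ± 2·498.977 → [-265.2, 1730.7]
Outside: 2291 → excluded.
Retained (n=11): Σ = 6502, mean = 6502/11 = 591.091

591.1 ms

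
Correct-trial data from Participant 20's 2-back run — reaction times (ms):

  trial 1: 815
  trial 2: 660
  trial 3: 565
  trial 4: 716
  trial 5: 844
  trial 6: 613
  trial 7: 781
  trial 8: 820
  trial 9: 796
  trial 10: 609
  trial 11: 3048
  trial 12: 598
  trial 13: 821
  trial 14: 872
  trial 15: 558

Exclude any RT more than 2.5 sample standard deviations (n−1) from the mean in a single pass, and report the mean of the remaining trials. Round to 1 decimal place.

n = 15, ΣRT = 13116, M = 874.400
Σ(x−M)² = 5231735.60; s = √(5231735.60/14) = 611.306
Cutoffs: 874.400 ± 2.5·611.306 → [-653.9, 2402.7]
Outside: 3048 → excluded.
Retained (n=14): Σ = 10068, mean = 10068/14 = 719.143

719.1 ms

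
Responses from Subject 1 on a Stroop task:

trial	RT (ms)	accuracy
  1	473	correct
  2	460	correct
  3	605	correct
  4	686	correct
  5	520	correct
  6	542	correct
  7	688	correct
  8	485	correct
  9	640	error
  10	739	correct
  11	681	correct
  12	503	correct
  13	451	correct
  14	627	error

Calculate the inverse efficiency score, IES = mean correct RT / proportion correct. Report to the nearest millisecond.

664 ms

Correct trials (n=12): 473, 460, 605, 686, 520, 542, 688, 485, 739, 681, 503, 451
Mean correct RT = 6833/12 = 569.4167 ms
Proportion correct = 12/14
IES = 569.4167 / (12/14) = 664.319 ms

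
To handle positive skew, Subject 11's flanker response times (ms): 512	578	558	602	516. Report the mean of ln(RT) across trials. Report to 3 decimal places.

6.314

ln(RT): 6.2383, 6.3596, 6.3244, 6.4003, 6.2461
Σ ln(RT) = 31.5686
Mean = 31.5686/5 = 6.31372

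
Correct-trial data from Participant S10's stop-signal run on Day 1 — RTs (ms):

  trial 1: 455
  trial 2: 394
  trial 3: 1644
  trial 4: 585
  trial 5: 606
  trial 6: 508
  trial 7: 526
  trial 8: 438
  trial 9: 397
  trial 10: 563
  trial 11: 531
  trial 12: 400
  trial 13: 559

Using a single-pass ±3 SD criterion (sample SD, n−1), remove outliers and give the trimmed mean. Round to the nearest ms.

497 ms

n = 13, ΣRT = 7606, M = 585.077
Σ(x−M)² = 1279966.92; s = √(1279966.92/12) = 326.594
Cutoffs: 585.077 ± 3·326.594 → [-394.7, 1564.9]
Outside: 1644 → excluded.
Retained (n=12): Σ = 5962, mean = 5962/12 = 496.833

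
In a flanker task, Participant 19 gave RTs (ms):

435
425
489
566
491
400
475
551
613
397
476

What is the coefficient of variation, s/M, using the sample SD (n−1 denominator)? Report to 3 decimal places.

n = 11, Σ = 5318, M = 483.4545
Σ(x−M)² = 48576.727; s = √(48576.727/10) = 69.6970
CV = 69.6970 / 483.4545 = 0.14416

0.144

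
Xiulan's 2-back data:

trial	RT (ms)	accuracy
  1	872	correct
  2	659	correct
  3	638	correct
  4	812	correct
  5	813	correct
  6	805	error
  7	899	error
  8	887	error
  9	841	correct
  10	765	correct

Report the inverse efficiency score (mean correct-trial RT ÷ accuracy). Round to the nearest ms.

Correct trials (n=7): 872, 659, 638, 812, 813, 841, 765
Mean correct RT = 5400/7 = 771.4286 ms
Proportion correct = 7/10
IES = 771.4286 / (7/10) = 1102.041 ms

1102 ms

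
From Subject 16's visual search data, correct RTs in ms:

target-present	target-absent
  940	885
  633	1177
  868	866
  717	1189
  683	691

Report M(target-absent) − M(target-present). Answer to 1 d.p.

M(target-present) = 3841/5 = 768.200
M(target-absent) = 4808/5 = 961.600
Difference = 961.600 − 768.200 = 193.400 ms

193.4 ms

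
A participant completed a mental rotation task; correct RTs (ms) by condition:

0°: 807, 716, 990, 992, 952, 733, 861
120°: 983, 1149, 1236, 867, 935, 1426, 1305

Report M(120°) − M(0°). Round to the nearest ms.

264 ms

M(0°) = 6051/7 = 864.429
M(120°) = 7901/7 = 1128.714
Difference = 1128.714 − 864.429 = 264.286 ms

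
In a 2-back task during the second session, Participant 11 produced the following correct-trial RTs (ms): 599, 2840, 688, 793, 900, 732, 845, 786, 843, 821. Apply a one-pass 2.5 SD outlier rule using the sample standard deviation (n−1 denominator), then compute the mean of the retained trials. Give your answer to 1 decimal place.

n = 10, ΣRT = 9847, M = 984.700
Σ(x−M)² = 3892588.10; s = √(3892588.10/9) = 657.655
Cutoffs: 984.700 ± 2.5·657.655 → [-659.4, 2628.8]
Outside: 2840 → excluded.
Retained (n=9): Σ = 7007, mean = 7007/9 = 778.556

778.6 ms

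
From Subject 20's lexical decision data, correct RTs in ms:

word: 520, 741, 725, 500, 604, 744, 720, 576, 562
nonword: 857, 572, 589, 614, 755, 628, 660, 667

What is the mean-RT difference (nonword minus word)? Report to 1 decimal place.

M(word) = 5692/9 = 632.444
M(nonword) = 5342/8 = 667.750
Difference = 667.750 − 632.444 = 35.306 ms

35.3 ms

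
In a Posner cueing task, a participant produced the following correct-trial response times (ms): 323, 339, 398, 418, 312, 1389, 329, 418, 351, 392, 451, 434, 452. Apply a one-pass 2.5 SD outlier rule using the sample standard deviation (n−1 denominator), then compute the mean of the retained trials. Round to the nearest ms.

385 ms

n = 13, ΣRT = 6006, M = 462.000
Σ(x−M)² = 960162.00; s = √(960162.00/12) = 282.867
Cutoffs: 462.000 ± 2.5·282.867 → [-245.2, 1169.2]
Outside: 1389 → excluded.
Retained (n=12): Σ = 4617, mean = 4617/12 = 384.750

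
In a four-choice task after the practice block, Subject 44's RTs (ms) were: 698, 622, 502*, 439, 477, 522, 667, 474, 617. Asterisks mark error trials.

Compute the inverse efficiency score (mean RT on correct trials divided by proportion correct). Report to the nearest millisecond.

635 ms

Correct trials (n=8): 698, 622, 439, 477, 522, 667, 474, 617
Mean correct RT = 4516/8 = 564.5000 ms
Proportion correct = 8/9
IES = 564.5000 / (8/9) = 635.062 ms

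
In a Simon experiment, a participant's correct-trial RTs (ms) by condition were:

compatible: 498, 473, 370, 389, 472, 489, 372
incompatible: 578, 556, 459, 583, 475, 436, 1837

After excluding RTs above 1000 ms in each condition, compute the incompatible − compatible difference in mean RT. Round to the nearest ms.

incompatible: exclude 1837
M(compatible) = 3063/7 = 437.571
M(incompatible) = 3087/6 = 514.500
Difference = 514.500 − 437.571 = 76.929 ms

77 ms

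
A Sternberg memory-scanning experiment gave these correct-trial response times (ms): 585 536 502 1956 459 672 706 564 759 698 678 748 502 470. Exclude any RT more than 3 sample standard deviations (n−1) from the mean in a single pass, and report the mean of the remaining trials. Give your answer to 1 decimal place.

n = 14, ΣRT = 9835, M = 702.500
Σ(x−M)² = 1832547.50; s = √(1832547.50/13) = 375.453
Cutoffs: 702.500 ± 3·375.453 → [-423.9, 1828.9]
Outside: 1956 → excluded.
Retained (n=13): Σ = 7879, mean = 7879/13 = 606.077

606.1 ms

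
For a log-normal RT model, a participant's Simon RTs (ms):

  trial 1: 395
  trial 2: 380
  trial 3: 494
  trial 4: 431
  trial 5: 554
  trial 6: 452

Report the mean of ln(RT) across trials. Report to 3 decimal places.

6.103

ln(RT): 5.9789, 5.9402, 6.2025, 6.0661, 6.3172, 6.1137
Σ ln(RT) = 36.6185
Mean = 36.6185/6 = 6.10309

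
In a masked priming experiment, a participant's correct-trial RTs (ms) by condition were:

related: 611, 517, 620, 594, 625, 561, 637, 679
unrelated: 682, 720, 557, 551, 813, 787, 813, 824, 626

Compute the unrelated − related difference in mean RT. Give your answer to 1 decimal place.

102.6 ms

M(related) = 4844/8 = 605.500
M(unrelated) = 6373/9 = 708.111
Difference = 708.111 − 605.500 = 102.611 ms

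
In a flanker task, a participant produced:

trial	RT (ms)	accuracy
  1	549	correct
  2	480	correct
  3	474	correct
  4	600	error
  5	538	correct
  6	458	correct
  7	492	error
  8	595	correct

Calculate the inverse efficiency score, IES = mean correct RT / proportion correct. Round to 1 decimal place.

687.6 ms

Correct trials (n=6): 549, 480, 474, 538, 458, 595
Mean correct RT = 3094/6 = 515.6667 ms
Proportion correct = 6/8
IES = 515.6667 / (6/8) = 687.556 ms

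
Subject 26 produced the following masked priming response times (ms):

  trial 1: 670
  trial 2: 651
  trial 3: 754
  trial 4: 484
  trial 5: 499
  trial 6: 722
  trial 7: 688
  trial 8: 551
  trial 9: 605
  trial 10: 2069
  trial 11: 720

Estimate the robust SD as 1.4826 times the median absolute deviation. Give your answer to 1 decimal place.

96.4 ms

Sorted: 484, 499, 551, 605, 651, 670, 688, 720, 722, 754, 2069 → median = 670
|x − 670| sorted: 0, 18, 19, 50, 52, 65, 84, 119, 171, 186, 1399 → MAD = 65
Robust SD ≈ 1.4826 × 65 = 96.369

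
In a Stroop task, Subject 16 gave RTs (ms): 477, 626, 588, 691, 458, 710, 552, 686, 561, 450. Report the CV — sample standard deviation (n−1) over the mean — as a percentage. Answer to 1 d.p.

16.9%

n = 10, Σ = 5799, M = 579.9000
Σ(x−M)² = 86174.900; s = √(86174.900/9) = 97.8519
CV = 97.8519 / 579.9000 = 0.16874 = 16.874%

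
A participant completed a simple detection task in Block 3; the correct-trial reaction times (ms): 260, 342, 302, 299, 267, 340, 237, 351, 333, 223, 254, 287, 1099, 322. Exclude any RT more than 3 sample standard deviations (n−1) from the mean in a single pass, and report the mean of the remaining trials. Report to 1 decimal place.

n = 14, ΣRT = 4916, M = 351.143
Σ(x−M)² = 624197.71; s = √(624197.71/13) = 219.124
Cutoffs: 351.143 ± 3·219.124 → [-306.2, 1008.5]
Outside: 1099 → excluded.
Retained (n=13): Σ = 3817, mean = 3817/13 = 293.615

293.6 ms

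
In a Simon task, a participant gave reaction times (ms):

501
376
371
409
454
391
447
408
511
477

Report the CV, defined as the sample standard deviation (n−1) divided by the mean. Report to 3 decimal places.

n = 10, Σ = 4345, M = 434.5000
Σ(x−M)² = 23316.500; s = √(23316.500/9) = 50.8991
CV = 50.8991 / 434.5000 = 0.11714

0.117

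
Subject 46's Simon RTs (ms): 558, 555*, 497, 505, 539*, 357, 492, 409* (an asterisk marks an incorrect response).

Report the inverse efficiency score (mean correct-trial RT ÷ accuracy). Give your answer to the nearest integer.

771 ms

Correct trials (n=5): 558, 497, 505, 357, 492
Mean correct RT = 2409/5 = 481.8000 ms
Proportion correct = 5/8
IES = 481.8000 / (5/8) = 770.880 ms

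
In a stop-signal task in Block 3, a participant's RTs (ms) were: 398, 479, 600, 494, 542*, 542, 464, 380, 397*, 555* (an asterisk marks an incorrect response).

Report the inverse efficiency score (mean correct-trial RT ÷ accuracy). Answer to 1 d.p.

Correct trials (n=7): 398, 479, 600, 494, 542, 464, 380
Mean correct RT = 3357/7 = 479.5714 ms
Proportion correct = 7/10
IES = 479.5714 / (7/10) = 685.102 ms

685.1 ms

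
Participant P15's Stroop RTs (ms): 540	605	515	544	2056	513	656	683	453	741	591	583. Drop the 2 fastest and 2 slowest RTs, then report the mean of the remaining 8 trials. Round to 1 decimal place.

589.6 ms

Sorted: 453, 513, 515, 540, 544, 583, 591, 605, 656, 683, 741, 2056
Drop lowest 2 (453, 513) and highest 2 (741, 2056)
Remaining (n=8): Σ = 4717, mean = 4717/8 = 589.625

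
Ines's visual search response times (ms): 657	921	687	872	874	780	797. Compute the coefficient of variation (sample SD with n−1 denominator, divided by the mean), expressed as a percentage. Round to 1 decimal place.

12.4%

n = 7, Σ = 5588, M = 798.2857
Σ(x−M)² = 58907.429; s = √(58907.429/6) = 99.0853
CV = 99.0853 / 798.2857 = 0.12412 = 12.412%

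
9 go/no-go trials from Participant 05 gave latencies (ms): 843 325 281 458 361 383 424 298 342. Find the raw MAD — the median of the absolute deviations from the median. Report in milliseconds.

Sorted: 281, 298, 325, 342, 361, 383, 424, 458, 843 → median = 361
|x − 361|: 482, 36, 80, 97, 0, 22, 63, 63, 19
Sorted deviations: 0, 19, 22, 36, 63, 63, 80, 97, 482 → MAD = 63

63 ms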